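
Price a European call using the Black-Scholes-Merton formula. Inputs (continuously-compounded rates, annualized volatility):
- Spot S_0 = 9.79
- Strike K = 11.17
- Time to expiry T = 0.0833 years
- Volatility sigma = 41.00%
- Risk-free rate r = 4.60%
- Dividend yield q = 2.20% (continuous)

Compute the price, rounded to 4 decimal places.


Answer: Price = 0.0850

Derivation:
d1 = (ln(S/K) + (r - q + 0.5*sigma^2) * T) / (sigma * sqrt(T)) = -1.03833635
d2 = d1 - sigma * sqrt(T) = -1.15666948
exp(-rT) = 0.99617553; exp(-qT) = 0.99816908
C = S_0 * exp(-qT) * N(d1) - K * exp(-rT) * N(d2)
N(d1) = 0.14955675; N(d2) = 0.12370371
C = 9.7900 * 0.99816908 * 0.14955675 - 11.1700 * 0.99617553 * 0.12370371 = 0.0850


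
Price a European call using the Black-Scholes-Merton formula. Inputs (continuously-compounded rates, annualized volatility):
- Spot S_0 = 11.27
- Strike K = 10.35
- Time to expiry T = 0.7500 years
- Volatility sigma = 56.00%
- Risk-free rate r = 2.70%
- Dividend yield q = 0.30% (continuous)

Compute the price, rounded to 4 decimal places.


Answer: Price = 2.6452

Derivation:
d1 = (ln(S/K) + (r - q + 0.5*sigma^2) * T) / (sigma * sqrt(T)) = 0.45519493
d2 = d1 - sigma * sqrt(T) = -0.02977930
exp(-rT) = 0.97995365; exp(-qT) = 0.99775253
C = S_0 * exp(-qT) * N(d1) - K * exp(-rT) * N(d2)
N(d1) = 0.67551550; N(d2) = 0.48812153
C = 11.2700 * 0.99775253 * 0.67551550 - 10.3500 * 0.97995365 * 0.48812153 = 2.6452


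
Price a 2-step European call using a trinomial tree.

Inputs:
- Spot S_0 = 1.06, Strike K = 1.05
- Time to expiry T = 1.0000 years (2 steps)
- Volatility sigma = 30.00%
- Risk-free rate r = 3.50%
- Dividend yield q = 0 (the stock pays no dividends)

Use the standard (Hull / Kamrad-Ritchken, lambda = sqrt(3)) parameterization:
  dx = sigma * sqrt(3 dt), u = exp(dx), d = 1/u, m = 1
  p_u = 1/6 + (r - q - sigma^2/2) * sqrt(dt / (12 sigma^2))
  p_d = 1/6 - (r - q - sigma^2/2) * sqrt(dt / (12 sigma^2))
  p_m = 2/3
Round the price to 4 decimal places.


Answer: Price = V(0,0) = 0.1324

Derivation:
dt = T/N = 0.500000; dx = sigma*sqrt(3*dt) = 0.367423
u = exp(dx) = 1.444009; d = 1/u = 0.692516
p_u = 0.159863, p_m = 0.666667, p_d = 0.173471
Discount per step: exp(-r*dt) = 0.982652
Stock lattice S(k, j) with j the centered position index:
  k=0: S(0,+0) = 1.0600
  k=1: S(1,-1) = 0.7341; S(1,+0) = 1.0600; S(1,+1) = 1.5306
  k=2: S(2,-2) = 0.5084; S(2,-1) = 0.7341; S(2,+0) = 1.0600; S(2,+1) = 1.5306; S(2,+2) = 2.2103
Terminal payoffs V(N, j) = max(S_T - K, 0):
  V(2,-2) = 0.000000; V(2,-1) = 0.000000; V(2,+0) = 0.010000; V(2,+1) = 0.480650; V(2,+2) = 1.160273
Backward induction: V(k, j) = exp(-r*dt) * [p_u * V(k+1, j+1) + p_m * V(k+1, j) + p_d * V(k+1, j-1)]
  V(1,-1) = exp(-r*dt) * [p_u*0.010000 + p_m*0.000000 + p_d*0.000000] = 0.001571
  V(1,+0) = exp(-r*dt) * [p_u*0.480650 + p_m*0.010000 + p_d*0.000000] = 0.082056
  V(1,+1) = exp(-r*dt) * [p_u*1.160273 + p_m*0.480650 + p_d*0.010000] = 0.498845
  V(0,+0) = exp(-r*dt) * [p_u*0.498845 + p_m*0.082056 + p_d*0.001571] = 0.132386


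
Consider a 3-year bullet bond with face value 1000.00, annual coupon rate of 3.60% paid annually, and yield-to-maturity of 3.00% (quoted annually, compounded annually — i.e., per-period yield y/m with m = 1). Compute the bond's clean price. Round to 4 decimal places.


Answer: Price = 1016.9717

Derivation:
Coupon per period c = face * coupon_rate / m = 36.000000
Periods per year m = 1; per-period yield y/m = 0.030000
Number of cashflows N = 3
Cashflows (t years, CF_t, discount factor 1/(1+y/m)^(m*t), PV):
  t = 1.0000: CF_t = 36.000000, DF = 0.970874, PV = 34.951456
  t = 2.0000: CF_t = 36.000000, DF = 0.942596, PV = 33.933453
  t = 3.0000: CF_t = 1036.000000, DF = 0.915142, PV = 948.086759
Price P = sum_t PV_t = 1016.971668


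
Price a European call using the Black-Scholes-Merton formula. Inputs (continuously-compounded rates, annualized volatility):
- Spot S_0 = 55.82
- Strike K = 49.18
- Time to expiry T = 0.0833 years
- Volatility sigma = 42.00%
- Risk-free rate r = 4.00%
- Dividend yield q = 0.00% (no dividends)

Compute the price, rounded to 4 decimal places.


Answer: Price = 7.2626

Derivation:
d1 = (ln(S/K) + (r - q + 0.5*sigma^2) * T) / (sigma * sqrt(T)) = 1.13285793
d2 = d1 - sigma * sqrt(T) = 1.01163862
exp(-rT) = 0.99667354; exp(-qT) = 1.00000000
C = S_0 * exp(-qT) * N(d1) - K * exp(-rT) * N(d2)
N(d1) = 0.87136304; N(d2) = 0.84414456
C = 55.8200 * 1.00000000 * 0.87136304 - 49.1800 * 0.99667354 * 0.84414456 = 7.2626


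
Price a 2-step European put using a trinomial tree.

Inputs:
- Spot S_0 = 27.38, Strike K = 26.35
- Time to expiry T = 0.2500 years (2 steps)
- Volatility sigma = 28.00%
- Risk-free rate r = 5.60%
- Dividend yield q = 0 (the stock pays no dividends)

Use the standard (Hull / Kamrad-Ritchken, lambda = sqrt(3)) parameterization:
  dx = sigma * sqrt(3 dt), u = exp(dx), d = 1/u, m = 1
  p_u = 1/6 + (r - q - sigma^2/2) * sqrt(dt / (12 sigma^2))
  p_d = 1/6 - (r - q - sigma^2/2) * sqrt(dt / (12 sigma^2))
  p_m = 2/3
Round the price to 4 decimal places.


dt = T/N = 0.125000; dx = sigma*sqrt(3*dt) = 0.171464
u = exp(dx) = 1.187042; d = 1/u = 0.842430
p_u = 0.172790, p_m = 0.666667, p_d = 0.160543
Discount per step: exp(-r*dt) = 0.993024
Stock lattice S(k, j) with j the centered position index:
  k=0: S(0,+0) = 27.3800
  k=1: S(1,-1) = 23.0657; S(1,+0) = 27.3800; S(1,+1) = 32.5012
  k=2: S(2,-2) = 19.4313; S(2,-1) = 23.0657; S(2,+0) = 27.3800; S(2,+1) = 32.5012; S(2,+2) = 38.5803
Terminal payoffs V(N, j) = max(K - S_T, 0):
  V(2,-2) = 6.918718; V(2,-1) = 3.284257; V(2,+0) = 0.000000; V(2,+1) = 0.000000; V(2,+2) = 0.000000
Backward induction: V(k, j) = exp(-r*dt) * [p_u * V(k+1, j+1) + p_m * V(k+1, j) + p_d * V(k+1, j-1)]
  V(1,-1) = exp(-r*dt) * [p_u*0.000000 + p_m*3.284257 + p_d*6.918718] = 3.277235
  V(1,+0) = exp(-r*dt) * [p_u*0.000000 + p_m*0.000000 + p_d*3.284257] = 0.523586
  V(1,+1) = exp(-r*dt) * [p_u*0.000000 + p_m*0.000000 + p_d*0.000000] = 0.000000
  V(0,+0) = exp(-r*dt) * [p_u*0.000000 + p_m*0.523586 + p_d*3.277235] = 0.869089

Answer: Price = V(0,0) = 0.8691


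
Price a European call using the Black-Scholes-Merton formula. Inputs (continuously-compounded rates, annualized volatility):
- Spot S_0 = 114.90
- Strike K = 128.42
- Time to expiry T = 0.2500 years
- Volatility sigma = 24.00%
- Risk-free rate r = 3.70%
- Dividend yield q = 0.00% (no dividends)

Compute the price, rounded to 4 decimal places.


d1 = (ln(S/K) + (r - q + 0.5*sigma^2) * T) / (sigma * sqrt(T)) = -0.78994965
d2 = d1 - sigma * sqrt(T) = -0.90994965
exp(-rT) = 0.99079265; exp(-qT) = 1.00000000
C = S_0 * exp(-qT) * N(d1) - K * exp(-rT) * N(d2)
N(d1) = 0.21477859; N(d2) = 0.18142453
C = 114.9000 * 1.00000000 * 0.21477859 - 128.4200 * 0.99079265 * 0.18142453 = 1.5940

Answer: Price = 1.5940


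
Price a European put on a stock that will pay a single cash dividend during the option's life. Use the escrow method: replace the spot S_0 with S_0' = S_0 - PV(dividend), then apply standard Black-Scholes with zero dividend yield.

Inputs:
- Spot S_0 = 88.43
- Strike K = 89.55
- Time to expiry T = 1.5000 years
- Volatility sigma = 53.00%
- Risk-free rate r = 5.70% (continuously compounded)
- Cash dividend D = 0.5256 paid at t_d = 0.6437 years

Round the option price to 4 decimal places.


PV(D) = D * exp(-r * t_d) = 0.5256 * 0.96397405 = 0.50666476
S_0' = S_0 - PV(D) = 88.4300 - 0.50666476 = 87.92333524
d1 = (ln(S_0'/K) + (r + sigma^2/2)*T) / (sigma*sqrt(T)) = 0.42803388
d2 = d1 - sigma*sqrt(T) = -0.22108091
exp(-rT) = 0.91805314
N(-d1) = 0.33431323; N(-d2) = 0.58748528
P = K * exp(-rT) * N(-d2) - S_0' * N(-d1) = 89.5500 * 0.91805314 * 0.58748528 - 87.92333524 * 0.33431323 = 18.9042

Answer: Price = 18.9042


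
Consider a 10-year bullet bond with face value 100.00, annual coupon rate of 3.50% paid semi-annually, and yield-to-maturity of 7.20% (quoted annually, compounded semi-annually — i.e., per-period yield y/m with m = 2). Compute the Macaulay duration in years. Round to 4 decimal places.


Answer: Macaulay duration = 8.2223 years

Derivation:
Coupon per period c = face * coupon_rate / m = 1.750000
Periods per year m = 2; per-period yield y/m = 0.036000
Number of cashflows N = 20
Cashflows (t years, CF_t, discount factor 1/(1+y/m)^(m*t), PV):
  t = 0.5000: CF_t = 1.750000, DF = 0.965251, PV = 1.689189
  t = 1.0000: CF_t = 1.750000, DF = 0.931709, PV = 1.630491
  t = 1.5000: CF_t = 1.750000, DF = 0.899333, PV = 1.573833
  t = 2.0000: CF_t = 1.750000, DF = 0.868082, PV = 1.519144
  t = 2.5000: CF_t = 1.750000, DF = 0.837917, PV = 1.466355
  t = 3.0000: CF_t = 1.750000, DF = 0.808801, PV = 1.415401
  t = 3.5000: CF_t = 1.750000, DF = 0.780696, PV = 1.366217
  t = 4.0000: CF_t = 1.750000, DF = 0.753567, PV = 1.318743
  t = 4.5000: CF_t = 1.750000, DF = 0.727381, PV = 1.272917
  t = 5.0000: CF_t = 1.750000, DF = 0.702106, PV = 1.228685
  t = 5.5000: CF_t = 1.750000, DF = 0.677708, PV = 1.185989
  t = 6.0000: CF_t = 1.750000, DF = 0.654158, PV = 1.144777
  t = 6.5000: CF_t = 1.750000, DF = 0.631427, PV = 1.104997
  t = 7.0000: CF_t = 1.750000, DF = 0.609486, PV = 1.066600
  t = 7.5000: CF_t = 1.750000, DF = 0.588307, PV = 1.029536
  t = 8.0000: CF_t = 1.750000, DF = 0.567863, PV = 0.993761
  t = 8.5000: CF_t = 1.750000, DF = 0.548131, PV = 0.959229
  t = 9.0000: CF_t = 1.750000, DF = 0.529084, PV = 0.925897
  t = 9.5000: CF_t = 1.750000, DF = 0.510699, PV = 0.893723
  t = 10.0000: CF_t = 101.750000, DF = 0.492952, PV = 50.157896
Price P = sum_t PV_t = 73.943382
Macaulay numerator sum_t t * PV_t:
  t * PV_t at t = 0.5000: 0.844595
  t * PV_t at t = 1.0000: 1.630491
  t * PV_t at t = 1.5000: 2.360750
  t * PV_t at t = 2.0000: 3.038289
  t * PV_t at t = 2.5000: 3.665889
  t * PV_t at t = 3.0000: 4.246203
  t * PV_t at t = 3.5000: 4.781760
  t * PV_t at t = 4.0000: 5.274970
  t * PV_t at t = 4.5000: 5.728129
  t * PV_t at t = 5.0000: 6.143424
  t * PV_t at t = 5.5000: 6.522941
  t * PV_t at t = 6.0000: 6.868663
  t * PV_t at t = 6.5000: 7.182483
  t * PV_t at t = 7.0000: 7.466198
  t * PV_t at t = 7.5000: 7.721523
  t * PV_t at t = 8.0000: 7.950088
  t * PV_t at t = 8.5000: 8.153445
  t * PV_t at t = 9.0000: 8.333069
  t * PV_t at t = 9.5000: 8.490364
  t * PV_t at t = 10.0000: 501.578959
Macaulay duration D = (sum_t t * PV_t) / P = 607.982233 / 73.943382 = 8.222267


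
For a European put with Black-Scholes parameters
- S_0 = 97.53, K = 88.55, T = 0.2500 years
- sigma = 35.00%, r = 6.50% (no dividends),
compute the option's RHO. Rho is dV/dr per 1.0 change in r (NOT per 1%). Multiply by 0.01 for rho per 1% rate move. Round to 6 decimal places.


d1 = 0.7323151929; d2 = 0.5573151929
phi(d1) = 0.3051104905; exp(-qT) = 1.0000000000; exp(-rT) = 0.9838813190
N(-d2) = 0.2886560486
Rho = -K*T*exp(-rT)*N(-d2) = -88.5500 * 0.2500 * 0.9838813190 * 0.2886560486 = -6.287123

Answer: Rho = -6.287123


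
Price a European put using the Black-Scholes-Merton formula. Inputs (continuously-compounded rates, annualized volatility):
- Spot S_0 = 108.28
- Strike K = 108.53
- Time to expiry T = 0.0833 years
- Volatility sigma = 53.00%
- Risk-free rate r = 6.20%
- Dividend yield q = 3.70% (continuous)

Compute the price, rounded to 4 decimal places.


d1 = (ln(S/K) + (r - q + 0.5*sigma^2) * T) / (sigma * sqrt(T)) = 0.07502142
d2 = d1 - sigma * sqrt(T) = -0.07794580
exp(-rT) = 0.99484871; exp(-qT) = 0.99692264
P = K * exp(-rT) * N(-d2) - S_0 * exp(-qT) * N(-d1)
N(-d1) = 0.47009884; N(-d2) = 0.53106442
P = 108.5300 * 0.99484871 * 0.53106442 - 108.2800 * 0.99692264 * 0.47009884 = 6.5939

Answer: Price = 6.5939


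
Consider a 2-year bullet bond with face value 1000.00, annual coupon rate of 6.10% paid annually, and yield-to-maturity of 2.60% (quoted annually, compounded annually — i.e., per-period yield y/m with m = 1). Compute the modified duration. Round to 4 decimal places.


Answer: Modified duration = 1.8950

Derivation:
Coupon per period c = face * coupon_rate / m = 61.000000
Periods per year m = 1; per-period yield y/m = 0.026000
Number of cashflows N = 2
Cashflows (t years, CF_t, discount factor 1/(1+y/m)^(m*t), PV):
  t = 1.0000: CF_t = 61.000000, DF = 0.974659, PV = 59.454191
  t = 2.0000: CF_t = 1061.000000, DF = 0.949960, PV = 1007.907466
Price P = sum_t PV_t = 1067.361657
First compute Macaulay numerator sum_t t * PV_t:
  t * PV_t at t = 1.0000: 59.454191
  t * PV_t at t = 2.0000: 2015.814933
Macaulay duration D = 2075.269124 / 1067.361657 = 1.944298
Modified duration = D / (1 + y/m) = 1.944298 / (1 + 0.026000) = 1.895027


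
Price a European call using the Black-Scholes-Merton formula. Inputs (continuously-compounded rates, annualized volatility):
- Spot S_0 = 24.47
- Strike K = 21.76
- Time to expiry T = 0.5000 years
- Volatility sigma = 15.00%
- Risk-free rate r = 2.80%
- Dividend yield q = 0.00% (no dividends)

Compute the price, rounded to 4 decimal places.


Answer: Price = 3.1383

Derivation:
d1 = (ln(S/K) + (r - q + 0.5*sigma^2) * T) / (sigma * sqrt(T)) = 1.29164325
d2 = d1 - sigma * sqrt(T) = 1.18557724
exp(-rT) = 0.98609754; exp(-qT) = 1.00000000
C = S_0 * exp(-qT) * N(d1) - K * exp(-rT) * N(d2)
N(d1) = 0.90175964; N(d2) = 0.88210535
C = 24.4700 * 1.00000000 * 0.90175964 - 21.7600 * 0.98609754 * 0.88210535 = 3.1383


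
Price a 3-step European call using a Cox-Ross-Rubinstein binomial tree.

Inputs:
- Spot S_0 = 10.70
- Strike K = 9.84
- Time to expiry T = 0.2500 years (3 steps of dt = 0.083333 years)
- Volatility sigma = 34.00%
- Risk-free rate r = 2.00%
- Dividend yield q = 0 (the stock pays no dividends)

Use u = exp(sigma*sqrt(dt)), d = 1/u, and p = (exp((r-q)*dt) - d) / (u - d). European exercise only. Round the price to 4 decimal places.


dt = T/N = 0.083333
u = exp(sigma*sqrt(dt)) = 1.103128; d = 1/u = 0.906513
p = (exp((r-q)*dt) - d) / (u - d) = 0.483966
Discount per step: exp(-r*dt) = 0.998335
Stock lattice S(k, i) with i counting down-moves:
  k=0: S(0,0) = 10.7000
  k=1: S(1,0) = 11.8035; S(1,1) = 9.6997
  k=2: S(2,0) = 13.0207; S(2,1) = 10.7000; S(2,2) = 8.7929
  k=3: S(3,0) = 14.3635; S(3,1) = 11.8035; S(3,2) = 9.6997; S(3,3) = 7.9709
Terminal payoffs V(N, i) = max(S_T - K, 0):
  V(3,0) = 4.523530; V(3,1) = 1.963467; V(3,2) = 0.000000; V(3,3) = 0.000000
Backward induction: V(k, i) = exp(-r*dt) * [p * V(k+1, i) + (1-p) * V(k+1, i+1)].
  V(2,0) = exp(-r*dt) * [p*4.523530 + (1-p)*1.963467] = 3.197118
  V(2,1) = exp(-r*dt) * [p*1.963467 + (1-p)*0.000000] = 0.948669
  V(2,2) = exp(-r*dt) * [p*0.000000 + (1-p)*0.000000] = 0.000000
  V(1,0) = exp(-r*dt) * [p*3.197118 + (1-p)*0.948669] = 2.033450
  V(1,1) = exp(-r*dt) * [p*0.948669 + (1-p)*0.000000] = 0.458359
  V(0,0) = exp(-r*dt) * [p*2.033450 + (1-p)*0.458359] = 1.218617

Answer: Price = V(0,0) = 1.2186


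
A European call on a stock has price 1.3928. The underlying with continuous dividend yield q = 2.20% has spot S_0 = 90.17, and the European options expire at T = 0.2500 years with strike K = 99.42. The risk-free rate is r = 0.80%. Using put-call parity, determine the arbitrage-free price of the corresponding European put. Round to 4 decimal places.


Put-call parity: C - P = S_0 * exp(-qT) - K * exp(-rT).
S_0 * exp(-qT) = 90.1700 * 0.99451510 = 89.67542632
K * exp(-rT) = 99.4200 * 0.99800200 = 99.22135871
P = C - S*exp(-qT) + K*exp(-rT)
P = 1.3928 - 89.67542632 + 99.22135871 = 10.9387

Answer: Put price = 10.9387


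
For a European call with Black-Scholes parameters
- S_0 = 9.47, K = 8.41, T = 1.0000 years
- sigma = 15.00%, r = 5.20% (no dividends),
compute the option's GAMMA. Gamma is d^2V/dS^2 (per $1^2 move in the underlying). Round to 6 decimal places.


Answer: Gamma = 0.134567

Derivation:
d1 = 1.2130495548; d2 = 1.0630495548
phi(d1) = 0.1911526139; exp(-qT) = 1.0000000000; exp(-rT) = 0.9493288668
Gamma = exp(-qT) * phi(d1) / (S * sigma * sqrt(T)) = 1.0000000000 * 0.1911526139 / (9.4700 * 0.1500 * 1.0000000000) = 0.134567


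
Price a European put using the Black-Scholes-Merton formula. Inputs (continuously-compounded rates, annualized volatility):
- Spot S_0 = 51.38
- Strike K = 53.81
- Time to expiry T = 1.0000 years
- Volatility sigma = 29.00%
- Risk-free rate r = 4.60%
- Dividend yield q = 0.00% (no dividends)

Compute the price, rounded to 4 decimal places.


d1 = (ln(S/K) + (r - q + 0.5*sigma^2) * T) / (sigma * sqrt(T)) = 0.14427472
d2 = d1 - sigma * sqrt(T) = -0.14572528
exp(-rT) = 0.95504196; exp(-qT) = 1.00000000
P = K * exp(-rT) * N(-d2) - S_0 * exp(-qT) * N(-d1)
N(-d1) = 0.44264177; N(-d2) = 0.55793087
P = 53.8100 * 0.95504196 * 0.55793087 - 51.3800 * 1.00000000 * 0.44264177 = 5.9296

Answer: Price = 5.9296


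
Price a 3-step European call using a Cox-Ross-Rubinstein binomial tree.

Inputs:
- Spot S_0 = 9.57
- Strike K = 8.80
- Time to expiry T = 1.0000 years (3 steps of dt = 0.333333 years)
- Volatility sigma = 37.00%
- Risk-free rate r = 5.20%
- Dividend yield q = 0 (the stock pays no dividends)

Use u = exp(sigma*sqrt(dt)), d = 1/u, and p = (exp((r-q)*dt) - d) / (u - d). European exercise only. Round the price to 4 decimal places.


Answer: Price = V(0,0) = 2.0869

Derivation:
dt = T/N = 0.333333
u = exp(sigma*sqrt(dt)) = 1.238152; d = 1/u = 0.807656
p = (exp((r-q)*dt) - d) / (u - d) = 0.487412
Discount per step: exp(-r*dt) = 0.982816
Stock lattice S(k, i) with i counting down-moves:
  k=0: S(0,0) = 9.5700
  k=1: S(1,0) = 11.8491; S(1,1) = 7.7293
  k=2: S(2,0) = 14.6710; S(2,1) = 9.5700; S(2,2) = 6.2426
  k=3: S(3,0) = 18.1649; S(3,1) = 11.8491; S(3,2) = 7.7293; S(3,3) = 5.0419
Terminal payoffs V(N, i) = max(S_T - K, 0):
  V(3,0) = 9.364915; V(3,1) = 3.049111; V(3,2) = 0.000000; V(3,3) = 0.000000
Backward induction: V(k, i) = exp(-r*dt) * [p * V(k+1, i) + (1-p) * V(k+1, i+1)].
  V(2,0) = exp(-r*dt) * [p*9.364915 + (1-p)*3.049111] = 6.022214
  V(2,1) = exp(-r*dt) * [p*3.049111 + (1-p)*0.000000] = 1.460634
  V(2,2) = exp(-r*dt) * [p*0.000000 + (1-p)*0.000000] = 0.000000
  V(1,0) = exp(-r*dt) * [p*6.022214 + (1-p)*1.460634] = 3.620697
  V(1,1) = exp(-r*dt) * [p*1.460634 + (1-p)*0.000000] = 0.699697
  V(0,0) = exp(-r*dt) * [p*3.620697 + (1-p)*0.699697] = 2.086938


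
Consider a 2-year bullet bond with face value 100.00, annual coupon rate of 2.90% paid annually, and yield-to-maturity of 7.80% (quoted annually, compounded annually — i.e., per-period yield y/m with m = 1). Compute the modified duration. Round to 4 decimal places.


Coupon per period c = face * coupon_rate / m = 2.900000
Periods per year m = 1; per-period yield y/m = 0.078000
Number of cashflows N = 2
Cashflows (t years, CF_t, discount factor 1/(1+y/m)^(m*t), PV):
  t = 1.0000: CF_t = 2.900000, DF = 0.927644, PV = 2.690167
  t = 2.0000: CF_t = 102.900000, DF = 0.860523, PV = 88.547816
Price P = sum_t PV_t = 91.237983
First compute Macaulay numerator sum_t t * PV_t:
  t * PV_t at t = 1.0000: 2.690167
  t * PV_t at t = 2.0000: 177.095632
Macaulay duration D = 179.785799 / 91.237983 = 1.970515
Modified duration = D / (1 + y/m) = 1.970515 / (1 + 0.078000) = 1.827936

Answer: Modified duration = 1.8279


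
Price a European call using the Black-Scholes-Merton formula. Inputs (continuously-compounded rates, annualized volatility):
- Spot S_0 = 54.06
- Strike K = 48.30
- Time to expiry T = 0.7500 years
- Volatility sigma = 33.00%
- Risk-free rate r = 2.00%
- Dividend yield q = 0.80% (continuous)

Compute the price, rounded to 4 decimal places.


d1 = (ln(S/K) + (r - q + 0.5*sigma^2) * T) / (sigma * sqrt(T)) = 0.56860422
d2 = d1 - sigma * sqrt(T) = 0.28281583
exp(-rT) = 0.98511194; exp(-qT) = 0.99401796
C = S_0 * exp(-qT) * N(d1) - K * exp(-rT) * N(d2)
N(d1) = 0.71518762; N(d2) = 0.61134099
C = 54.0600 * 0.99401796 * 0.71518762 - 48.3000 * 0.98511194 * 0.61134099 = 9.3436

Answer: Price = 9.3436


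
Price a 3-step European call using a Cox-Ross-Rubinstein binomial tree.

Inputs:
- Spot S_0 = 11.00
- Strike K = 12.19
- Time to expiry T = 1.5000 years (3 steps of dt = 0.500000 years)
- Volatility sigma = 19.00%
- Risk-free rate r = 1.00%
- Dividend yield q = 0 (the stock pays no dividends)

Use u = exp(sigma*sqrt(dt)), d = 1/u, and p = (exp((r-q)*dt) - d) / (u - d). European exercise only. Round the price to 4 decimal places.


dt = T/N = 0.500000
u = exp(sigma*sqrt(dt)) = 1.143793; d = 1/u = 0.874284
p = (exp((r-q)*dt) - d) / (u - d) = 0.485062
Discount per step: exp(-r*dt) = 0.995012
Stock lattice S(k, i) with i counting down-moves:
  k=0: S(0,0) = 11.0000
  k=1: S(1,0) = 12.5817; S(1,1) = 9.6171
  k=2: S(2,0) = 14.3909; S(2,1) = 11.0000; S(2,2) = 8.4081
  k=3: S(3,0) = 16.4602; S(3,1) = 12.5817; S(3,2) = 9.6171; S(3,3) = 7.3511
Terminal payoffs V(N, i) = max(S_T - K, 0):
  V(3,0) = 4.270213; V(3,1) = 0.391727; V(3,2) = 0.000000; V(3,3) = 0.000000
Backward induction: V(k, i) = exp(-r*dt) * [p * V(k+1, i) + (1-p) * V(k+1, i+1)].
  V(2,0) = exp(-r*dt) * [p*4.270213 + (1-p)*0.391727] = 2.261695
  V(2,1) = exp(-r*dt) * [p*0.391727 + (1-p)*0.000000] = 0.189064
  V(2,2) = exp(-r*dt) * [p*0.000000 + (1-p)*0.000000] = 0.000000
  V(1,0) = exp(-r*dt) * [p*2.261695 + (1-p)*0.189064] = 1.188460
  V(1,1) = exp(-r*dt) * [p*0.189064 + (1-p)*0.000000] = 0.091250
  V(0,0) = exp(-r*dt) * [p*1.188460 + (1-p)*0.091250] = 0.620355

Answer: Price = V(0,0) = 0.6204


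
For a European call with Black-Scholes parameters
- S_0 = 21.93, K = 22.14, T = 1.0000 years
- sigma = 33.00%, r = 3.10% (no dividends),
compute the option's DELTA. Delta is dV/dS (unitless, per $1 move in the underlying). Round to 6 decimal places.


Answer: Delta = 0.590977

Derivation:
d1 = 0.2300595005; d2 = -0.0999404995
phi(d1) = 0.3885232676; exp(-qT) = 1.0000000000; exp(-rT) = 0.9694755731
N(d1) = 0.5909772326
Delta = exp(-qT) * N(d1) = 1.0000000000 * 0.5909772326 = 0.590977


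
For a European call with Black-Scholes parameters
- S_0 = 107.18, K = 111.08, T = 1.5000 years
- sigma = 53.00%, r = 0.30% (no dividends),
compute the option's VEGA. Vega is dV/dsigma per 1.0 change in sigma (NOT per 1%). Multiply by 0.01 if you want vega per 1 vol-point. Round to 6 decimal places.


Answer: Vega = 50.405347

Derivation:
d1 = 0.2764287714; d2 = -0.3726860105
phi(d1) = 0.3839876202; exp(-qT) = 1.0000000000; exp(-rT) = 0.9955101098
Vega = S * exp(-qT) * phi(d1) * sqrt(T) = 107.1800 * 1.0000000000 * 0.3839876202 * 1.2247448714 = 50.405347


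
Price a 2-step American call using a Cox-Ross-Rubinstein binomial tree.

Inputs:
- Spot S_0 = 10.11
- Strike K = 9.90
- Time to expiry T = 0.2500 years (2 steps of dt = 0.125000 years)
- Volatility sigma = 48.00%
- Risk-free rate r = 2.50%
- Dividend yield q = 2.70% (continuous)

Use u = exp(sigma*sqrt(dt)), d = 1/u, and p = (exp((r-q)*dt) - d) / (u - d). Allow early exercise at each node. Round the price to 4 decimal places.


dt = T/N = 0.125000
u = exp(sigma*sqrt(dt)) = 1.184956; d = 1/u = 0.843913
p = (exp((r-q)*dt) - d) / (u - d) = 0.456942
Discount per step: exp(-r*dt) = 0.996880
Stock lattice S(k, i) with i counting down-moves:
  k=0: S(0,0) = 10.1100
  k=1: S(1,0) = 11.9799; S(1,1) = 8.5320
  k=2: S(2,0) = 14.1957; S(2,1) = 10.1100; S(2,2) = 7.2002
Terminal payoffs V(N, i) = max(S_T - K, 0):
  V(2,0) = 4.295660; V(2,1) = 0.210000; V(2,2) = 0.000000
Backward induction: V(k, i) = exp(-r*dt) * [p * V(k+1, i) + (1-p) * V(k+1, i+1)]; then take max(V_cont, immediate exercise) for American.
  V(1,0) = exp(-r*dt) * [p*4.295660 + (1-p)*0.210000] = 2.070430; exercise = 2.079905; V(1,0) = max -> 2.079905
  V(1,1) = exp(-r*dt) * [p*0.210000 + (1-p)*0.000000] = 0.095658; exercise = 0.000000; V(1,1) = max -> 0.095658
  V(0,0) = exp(-r*dt) * [p*2.079905 + (1-p)*0.095658] = 0.999217; exercise = 0.210000; V(0,0) = max -> 0.999217

Answer: Price = V(0,0) = 0.9992


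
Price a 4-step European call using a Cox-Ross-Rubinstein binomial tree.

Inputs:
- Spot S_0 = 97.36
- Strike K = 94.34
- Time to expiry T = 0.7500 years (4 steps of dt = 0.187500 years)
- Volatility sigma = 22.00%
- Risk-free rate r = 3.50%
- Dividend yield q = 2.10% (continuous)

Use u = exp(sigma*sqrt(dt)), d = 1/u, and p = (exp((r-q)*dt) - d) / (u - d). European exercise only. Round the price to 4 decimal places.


dt = T/N = 0.187500
u = exp(sigma*sqrt(dt)) = 1.099948; d = 1/u = 0.909134
p = (exp((r-q)*dt) - d) / (u - d) = 0.489977
Discount per step: exp(-r*dt) = 0.993459
Stock lattice S(k, i) with i counting down-moves:
  k=0: S(0,0) = 97.3600
  k=1: S(1,0) = 107.0909; S(1,1) = 88.5133
  k=2: S(2,0) = 117.7944; S(2,1) = 97.3600; S(2,2) = 80.4704
  k=3: S(3,0) = 129.5677; S(3,1) = 107.0909; S(3,2) = 88.5133; S(3,3) = 73.1584
  k=4: S(4,0) = 142.5178; S(4,1) = 117.7944; S(4,2) = 97.3600; S(4,3) = 80.4704; S(4,4) = 66.5108
Terminal payoffs V(N, i) = max(S_T - K, 0):
  V(4,0) = 48.177760; V(4,1) = 23.454436; V(4,2) = 3.020000; V(4,3) = 0.000000; V(4,4) = 0.000000
Backward induction: V(k, i) = exp(-r*dt) * [p * V(k+1, i) + (1-p) * V(k+1, i+1)].
  V(3,0) = exp(-r*dt) * [p*48.177760 + (1-p)*23.454436] = 35.335649
  V(3,1) = exp(-r*dt) * [p*23.454436 + (1-p)*3.020000] = 12.947163
  V(3,2) = exp(-r*dt) * [p*3.020000 + (1-p)*0.000000] = 1.470052
  V(3,3) = exp(-r*dt) * [p*0.000000 + (1-p)*0.000000] = 0.000000
  V(2,0) = exp(-r*dt) * [p*35.335649 + (1-p)*12.947163] = 23.760570
  V(2,1) = exp(-r*dt) * [p*12.947163 + (1-p)*1.470052] = 7.047176
  V(2,2) = exp(-r*dt) * [p*1.470052 + (1-p)*0.000000] = 0.715581
  V(1,0) = exp(-r*dt) * [p*23.760570 + (1-p)*7.047176] = 15.136697
  V(1,1) = exp(-r*dt) * [p*7.047176 + (1-p)*0.715581] = 3.792945
  V(0,0) = exp(-r*dt) * [p*15.136697 + (1-p)*3.792945] = 9.289960

Answer: Price = V(0,0) = 9.2900


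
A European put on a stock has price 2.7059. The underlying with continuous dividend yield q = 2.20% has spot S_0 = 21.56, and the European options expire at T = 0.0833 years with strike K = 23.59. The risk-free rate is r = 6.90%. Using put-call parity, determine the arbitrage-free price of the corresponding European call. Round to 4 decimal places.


Put-call parity: C - P = S_0 * exp(-qT) - K * exp(-rT).
S_0 * exp(-qT) = 21.5600 * 0.99816908 = 21.52052533
K * exp(-rT) = 23.5900 * 0.99426879 = 23.45480067
C = P + S*exp(-qT) - K*exp(-rT)
C = 2.7059 + 21.52052533 - 23.45480067 = 0.7716

Answer: Call price = 0.7716


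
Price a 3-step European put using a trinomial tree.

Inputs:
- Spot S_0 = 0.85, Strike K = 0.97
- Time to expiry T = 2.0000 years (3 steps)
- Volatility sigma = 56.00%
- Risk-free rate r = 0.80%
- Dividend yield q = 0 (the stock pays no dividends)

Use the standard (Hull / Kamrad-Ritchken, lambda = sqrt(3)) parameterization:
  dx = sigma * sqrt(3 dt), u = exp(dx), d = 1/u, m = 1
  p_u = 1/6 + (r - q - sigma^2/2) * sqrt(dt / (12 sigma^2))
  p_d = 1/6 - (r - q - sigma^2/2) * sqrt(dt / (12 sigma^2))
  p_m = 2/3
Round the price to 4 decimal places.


Answer: Price = V(0,0) = 0.3246

Derivation:
dt = T/N = 0.666667; dx = sigma*sqrt(3*dt) = 0.791960
u = exp(dx) = 2.207718; d = 1/u = 0.452956
p_u = 0.104037, p_m = 0.666667, p_d = 0.229296
Discount per step: exp(-r*dt) = 0.994681
Stock lattice S(k, j) with j the centered position index:
  k=0: S(0,+0) = 0.8500
  k=1: S(1,-1) = 0.3850; S(1,+0) = 0.8500; S(1,+1) = 1.8766
  k=2: S(2,-2) = 0.1744; S(2,-1) = 0.3850; S(2,+0) = 0.8500; S(2,+1) = 1.8766; S(2,+2) = 4.1429
  k=3: S(3,-3) = 0.0790; S(3,-2) = 0.1744; S(3,-1) = 0.3850; S(3,+0) = 0.8500; S(3,+1) = 1.8766; S(3,+2) = 4.1429; S(3,+3) = 9.1464
Terminal payoffs V(N, j) = max(K - S_T, 0):
  V(3,-3) = 0.891007; V(3,-2) = 0.795606; V(3,-1) = 0.584987; V(3,+0) = 0.120000; V(3,+1) = 0.000000; V(3,+2) = 0.000000; V(3,+3) = 0.000000
Backward induction: V(k, j) = exp(-r*dt) * [p_u * V(k+1, j+1) + p_m * V(k+1, j) + p_d * V(k+1, j-1)]
  V(2,-2) = exp(-r*dt) * [p_u*0.584987 + p_m*0.795606 + p_d*0.891007] = 0.791337
  V(2,-1) = exp(-r*dt) * [p_u*0.120000 + p_m*0.584987 + p_d*0.795606] = 0.581794
  V(2,+0) = exp(-r*dt) * [p_u*0.000000 + p_m*0.120000 + p_d*0.584987] = 0.212996
  V(2,+1) = exp(-r*dt) * [p_u*0.000000 + p_m*0.000000 + p_d*0.120000] = 0.027369
  V(2,+2) = exp(-r*dt) * [p_u*0.000000 + p_m*0.000000 + p_d*0.000000] = 0.000000
  V(1,-1) = exp(-r*dt) * [p_u*0.212996 + p_m*0.581794 + p_d*0.791337] = 0.588327
  V(1,+0) = exp(-r*dt) * [p_u*0.027369 + p_m*0.212996 + p_d*0.581794] = 0.276768
  V(1,+1) = exp(-r*dt) * [p_u*0.000000 + p_m*0.027369 + p_d*0.212996] = 0.066729
  V(0,+0) = exp(-r*dt) * [p_u*0.066729 + p_m*0.276768 + p_d*0.588327] = 0.324619


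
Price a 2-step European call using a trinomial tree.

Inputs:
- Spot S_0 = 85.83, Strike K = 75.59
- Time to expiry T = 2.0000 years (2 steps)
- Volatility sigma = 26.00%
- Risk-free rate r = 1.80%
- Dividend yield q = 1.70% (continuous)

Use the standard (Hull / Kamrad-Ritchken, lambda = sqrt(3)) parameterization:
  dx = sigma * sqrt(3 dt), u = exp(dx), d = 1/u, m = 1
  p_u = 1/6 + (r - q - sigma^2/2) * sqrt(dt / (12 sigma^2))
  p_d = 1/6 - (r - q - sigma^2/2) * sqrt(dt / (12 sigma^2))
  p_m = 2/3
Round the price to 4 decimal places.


Answer: Price = V(0,0) = 17.0273

Derivation:
dt = T/N = 1.000000; dx = sigma*sqrt(3*dt) = 0.450333
u = exp(dx) = 1.568835; d = 1/u = 0.637416
p_u = 0.130249, p_m = 0.666667, p_d = 0.203084
Discount per step: exp(-r*dt) = 0.982161
Stock lattice S(k, j) with j the centered position index:
  k=0: S(0,+0) = 85.8300
  k=1: S(1,-1) = 54.7094; S(1,+0) = 85.8300; S(1,+1) = 134.6531
  k=2: S(2,-2) = 34.8726; S(2,-1) = 54.7094; S(2,+0) = 85.8300; S(2,+1) = 134.6531; S(2,+2) = 211.2485
Terminal payoffs V(N, j) = max(S_T - K, 0):
  V(2,-2) = 0.000000; V(2,-1) = 0.000000; V(2,+0) = 10.240000; V(2,+1) = 59.063095; V(2,+2) = 135.658468
Backward induction: V(k, j) = exp(-r*dt) * [p_u * V(k+1, j+1) + p_m * V(k+1, j) + p_d * V(k+1, j-1)]
  V(1,-1) = exp(-r*dt) * [p_u*10.240000 + p_m*0.000000 + p_d*0.000000] = 1.309959
  V(1,+0) = exp(-r*dt) * [p_u*59.063095 + p_m*10.240000 + p_d*0.000000] = 14.260572
  V(1,+1) = exp(-r*dt) * [p_u*135.658468 + p_m*59.063095 + p_d*10.240000] = 58.069666
  V(0,+0) = exp(-r*dt) * [p_u*58.069666 + p_m*14.260572 + p_d*1.309959] = 17.027340


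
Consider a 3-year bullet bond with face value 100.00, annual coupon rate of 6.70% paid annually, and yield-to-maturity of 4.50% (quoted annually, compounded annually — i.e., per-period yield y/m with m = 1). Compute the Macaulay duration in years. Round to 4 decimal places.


Answer: Macaulay duration = 2.8212 years

Derivation:
Coupon per period c = face * coupon_rate / m = 6.700000
Periods per year m = 1; per-period yield y/m = 0.045000
Number of cashflows N = 3
Cashflows (t years, CF_t, discount factor 1/(1+y/m)^(m*t), PV):
  t = 1.0000: CF_t = 6.700000, DF = 0.956938, PV = 6.411483
  t = 2.0000: CF_t = 6.700000, DF = 0.915730, PV = 6.135391
  t = 3.0000: CF_t = 106.700000, DF = 0.876297, PV = 93.500848
Price P = sum_t PV_t = 106.047722
Macaulay numerator sum_t t * PV_t:
  t * PV_t at t = 1.0000: 6.411483
  t * PV_t at t = 2.0000: 12.270781
  t * PV_t at t = 3.0000: 280.502543
Macaulay duration D = (sum_t t * PV_t) / P = 299.184808 / 106.047722 = 2.821228


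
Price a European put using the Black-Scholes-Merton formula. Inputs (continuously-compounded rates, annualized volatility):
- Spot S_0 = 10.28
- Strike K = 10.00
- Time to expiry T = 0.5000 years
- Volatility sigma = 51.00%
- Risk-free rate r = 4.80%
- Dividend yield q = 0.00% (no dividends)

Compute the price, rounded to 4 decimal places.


d1 = (ln(S/K) + (r - q + 0.5*sigma^2) * T) / (sigma * sqrt(T)) = 0.32343942
d2 = d1 - sigma * sqrt(T) = -0.03718503
exp(-rT) = 0.97628571; exp(-qT) = 1.00000000
P = K * exp(-rT) * N(-d2) - S_0 * exp(-qT) * N(-d1)
N(-d1) = 0.37318124; N(-d2) = 0.51483126
P = 10.0000 * 0.97628571 * 0.51483126 - 10.2800 * 1.00000000 * 0.37318124 = 1.1899

Answer: Price = 1.1899


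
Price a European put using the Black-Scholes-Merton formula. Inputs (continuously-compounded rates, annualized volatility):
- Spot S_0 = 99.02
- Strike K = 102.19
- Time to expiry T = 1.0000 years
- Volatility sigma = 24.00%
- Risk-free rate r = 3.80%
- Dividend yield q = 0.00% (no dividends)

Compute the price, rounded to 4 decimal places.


Answer: Price = 9.1107

Derivation:
d1 = (ln(S/K) + (r - q + 0.5*sigma^2) * T) / (sigma * sqrt(T)) = 0.14703343
d2 = d1 - sigma * sqrt(T) = -0.09296657
exp(-rT) = 0.96271294; exp(-qT) = 1.00000000
P = K * exp(-rT) * N(-d2) - S_0 * exp(-qT) * N(-d1)
N(-d1) = 0.44155282; N(-d2) = 0.53703494
P = 102.1900 * 0.96271294 * 0.53703494 - 99.0200 * 1.00000000 * 0.44155282 = 9.1107


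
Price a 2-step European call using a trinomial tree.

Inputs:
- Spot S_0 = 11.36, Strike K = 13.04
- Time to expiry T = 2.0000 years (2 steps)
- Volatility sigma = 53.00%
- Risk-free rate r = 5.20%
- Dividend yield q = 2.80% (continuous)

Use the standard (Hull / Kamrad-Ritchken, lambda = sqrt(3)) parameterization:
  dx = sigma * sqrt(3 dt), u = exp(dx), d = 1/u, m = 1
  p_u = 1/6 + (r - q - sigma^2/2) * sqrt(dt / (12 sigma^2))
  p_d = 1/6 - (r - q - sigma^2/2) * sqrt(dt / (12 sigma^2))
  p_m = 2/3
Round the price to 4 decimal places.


dt = T/N = 1.000000; dx = sigma*sqrt(3*dt) = 0.917987
u = exp(dx) = 2.504244; d = 1/u = 0.399322
p_u = 0.103240, p_m = 0.666667, p_d = 0.230093
Discount per step: exp(-r*dt) = 0.949329
Stock lattice S(k, j) with j the centered position index:
  k=0: S(0,+0) = 11.3600
  k=1: S(1,-1) = 4.5363; S(1,+0) = 11.3600; S(1,+1) = 28.4482
  k=2: S(2,-2) = 1.8114; S(2,-1) = 4.5363; S(2,+0) = 11.3600; S(2,+1) = 28.4482; S(2,+2) = 71.2413
Terminal payoffs V(N, j) = max(S_T - K, 0):
  V(2,-2) = 0.000000; V(2,-1) = 0.000000; V(2,+0) = 0.000000; V(2,+1) = 15.408213; V(2,+2) = 58.201269
Backward induction: V(k, j) = exp(-r*dt) * [p_u * V(k+1, j+1) + p_m * V(k+1, j) + p_d * V(k+1, j-1)]
  V(1,-1) = exp(-r*dt) * [p_u*0.000000 + p_m*0.000000 + p_d*0.000000] = 0.000000
  V(1,+0) = exp(-r*dt) * [p_u*15.408213 + p_m*0.000000 + p_d*0.000000] = 1.510137
  V(1,+1) = exp(-r*dt) * [p_u*58.201269 + p_m*15.408213 + p_d*0.000000] = 15.455863
  V(0,+0) = exp(-r*dt) * [p_u*15.455863 + p_m*1.510137 + p_d*0.000000] = 2.470551

Answer: Price = V(0,0) = 2.4706


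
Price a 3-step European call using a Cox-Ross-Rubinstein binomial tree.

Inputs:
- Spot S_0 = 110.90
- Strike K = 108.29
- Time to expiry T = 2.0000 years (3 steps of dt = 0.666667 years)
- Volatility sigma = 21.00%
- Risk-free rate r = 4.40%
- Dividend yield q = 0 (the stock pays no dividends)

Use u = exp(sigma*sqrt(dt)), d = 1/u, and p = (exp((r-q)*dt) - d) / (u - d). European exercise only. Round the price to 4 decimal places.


Answer: Price = V(0,0) = 20.0110

Derivation:
dt = T/N = 0.666667
u = exp(sigma*sqrt(dt)) = 1.187042; d = 1/u = 0.842430
p = (exp((r-q)*dt) - d) / (u - d) = 0.543619
Discount per step: exp(-r*dt) = 0.971093
Stock lattice S(k, i) with i counting down-moves:
  k=0: S(0,0) = 110.9000
  k=1: S(1,0) = 131.6429; S(1,1) = 93.4255
  k=2: S(2,0) = 156.2657; S(2,1) = 110.9000; S(2,2) = 78.7045
  k=3: S(3,0) = 185.4939; S(3,1) = 131.6429; S(3,2) = 93.4255; S(3,3) = 66.3031
Terminal payoffs V(N, i) = max(S_T - K, 0):
  V(3,0) = 77.203852; V(3,1) = 23.352929; V(3,2) = 0.000000; V(3,3) = 0.000000
Backward induction: V(k, i) = exp(-r*dt) * [p * V(k+1, i) + (1-p) * V(k+1, i+1)].
  V(2,0) = exp(-r*dt) * [p*77.203852 + (1-p)*23.352929] = 51.106022
  V(2,1) = exp(-r*dt) * [p*23.352929 + (1-p)*0.000000] = 12.328124
  V(2,2) = exp(-r*dt) * [p*0.000000 + (1-p)*0.000000] = 0.000000
  V(1,0) = exp(-r*dt) * [p*51.106022 + (1-p)*12.328124] = 32.442792
  V(1,1) = exp(-r*dt) * [p*12.328124 + (1-p)*0.000000] = 6.508077
  V(0,0) = exp(-r*dt) * [p*32.442792 + (1-p)*6.508077] = 20.011007


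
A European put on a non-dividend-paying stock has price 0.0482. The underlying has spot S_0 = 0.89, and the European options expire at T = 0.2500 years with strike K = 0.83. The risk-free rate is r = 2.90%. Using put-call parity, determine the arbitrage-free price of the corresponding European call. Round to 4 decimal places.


Answer: Call price = 0.1142

Derivation:
Put-call parity: C - P = S_0 * exp(-qT) - K * exp(-rT).
S_0 * exp(-qT) = 0.8900 * 1.00000000 = 0.89000000
K * exp(-rT) = 0.8300 * 0.99277622 = 0.82400426
C = P + S*exp(-qT) - K*exp(-rT)
C = 0.0482 + 0.89000000 - 0.82400426 = 0.1142


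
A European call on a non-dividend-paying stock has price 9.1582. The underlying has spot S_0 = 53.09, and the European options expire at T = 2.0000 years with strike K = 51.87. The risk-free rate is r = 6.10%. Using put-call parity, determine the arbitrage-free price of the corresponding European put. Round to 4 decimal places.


Put-call parity: C - P = S_0 * exp(-qT) - K * exp(-rT).
S_0 * exp(-qT) = 53.0900 * 1.00000000 = 53.09000000
K * exp(-rT) = 51.8700 * 0.88514837 = 45.91264587
P = C - S*exp(-qT) + K*exp(-rT)
P = 9.1582 - 53.09000000 + 45.91264587 = 1.9808

Answer: Put price = 1.9808


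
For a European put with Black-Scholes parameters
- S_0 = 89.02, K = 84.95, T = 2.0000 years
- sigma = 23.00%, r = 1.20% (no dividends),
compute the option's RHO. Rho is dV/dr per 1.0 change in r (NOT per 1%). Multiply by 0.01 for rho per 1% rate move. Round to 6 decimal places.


d1 = 0.3802949869; d2 = 0.0550258675
phi(d1) = 0.3711122610; exp(-qT) = 1.0000000000; exp(-rT) = 0.9762857098
N(-d2) = 0.4780589279
Rho = -K*T*exp(-rT)*N(-d2) = -84.9500 * 2.0000 * 0.9762857098 * 0.4780589279 = -79.296085

Answer: Rho = -79.296085


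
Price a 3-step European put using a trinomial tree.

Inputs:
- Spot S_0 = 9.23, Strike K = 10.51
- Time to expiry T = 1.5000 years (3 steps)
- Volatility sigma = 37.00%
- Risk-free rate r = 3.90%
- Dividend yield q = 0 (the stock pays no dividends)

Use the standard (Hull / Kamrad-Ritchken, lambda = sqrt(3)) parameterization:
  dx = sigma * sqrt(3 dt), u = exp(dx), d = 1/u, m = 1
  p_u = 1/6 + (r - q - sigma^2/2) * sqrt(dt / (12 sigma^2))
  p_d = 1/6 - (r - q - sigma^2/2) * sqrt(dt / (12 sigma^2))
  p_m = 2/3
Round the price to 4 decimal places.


dt = T/N = 0.500000; dx = sigma*sqrt(3*dt) = 0.453156
u = exp(dx) = 1.573269; d = 1/u = 0.635619
p_u = 0.150419, p_m = 0.666667, p_d = 0.182914
Discount per step: exp(-r*dt) = 0.980689
Stock lattice S(k, j) with j the centered position index:
  k=0: S(0,+0) = 9.2300
  k=1: S(1,-1) = 5.8668; S(1,+0) = 9.2300; S(1,+1) = 14.5213
  k=2: S(2,-2) = 3.7290; S(2,-1) = 5.8668; S(2,+0) = 9.2300; S(2,+1) = 14.5213; S(2,+2) = 22.8459
  k=3: S(3,-3) = 2.3702; S(3,-2) = 3.7290; S(3,-1) = 5.8668; S(3,+0) = 9.2300; S(3,+1) = 14.5213; S(3,+2) = 22.8459; S(3,+3) = 35.9427
Terminal payoffs V(N, j) = max(K - S_T, 0):
  V(3,-3) = 8.139758; V(3,-2) = 6.780971; V(3,-1) = 4.643235; V(3,+0) = 1.280000; V(3,+1) = 0.000000; V(3,+2) = 0.000000; V(3,+3) = 0.000000
Backward induction: V(k, j) = exp(-r*dt) * [p_u * V(k+1, j+1) + p_m * V(k+1, j) + p_d * V(k+1, j-1)]
  V(2,-2) = exp(-r*dt) * [p_u*4.643235 + p_m*6.780971 + p_d*8.139758] = 6.578417
  V(2,-1) = exp(-r*dt) * [p_u*1.280000 + p_m*4.643235 + p_d*6.780971] = 4.440913
  V(2,+0) = exp(-r*dt) * [p_u*0.000000 + p_m*1.280000 + p_d*4.643235] = 1.669765
  V(2,+1) = exp(-r*dt) * [p_u*0.000000 + p_m*0.000000 + p_d*1.280000] = 0.229608
  V(2,+2) = exp(-r*dt) * [p_u*0.000000 + p_m*0.000000 + p_d*0.000000] = 0.000000
  V(1,-1) = exp(-r*dt) * [p_u*1.669765 + p_m*4.440913 + p_d*6.578417] = 4.329797
  V(1,+0) = exp(-r*dt) * [p_u*0.229608 + p_m*1.669765 + p_d*4.440913] = 1.922169
  V(1,+1) = exp(-r*dt) * [p_u*0.000000 + p_m*0.229608 + p_d*1.669765] = 0.449641
  V(0,+0) = exp(-r*dt) * [p_u*0.449641 + p_m*1.922169 + p_d*4.329797] = 2.099714

Answer: Price = V(0,0) = 2.0997


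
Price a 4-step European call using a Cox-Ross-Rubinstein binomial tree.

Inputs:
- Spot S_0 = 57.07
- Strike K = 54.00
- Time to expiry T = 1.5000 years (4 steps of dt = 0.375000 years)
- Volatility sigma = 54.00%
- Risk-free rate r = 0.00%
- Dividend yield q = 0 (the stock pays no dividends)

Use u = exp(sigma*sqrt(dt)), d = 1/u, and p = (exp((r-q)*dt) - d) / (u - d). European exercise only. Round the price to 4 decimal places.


dt = T/N = 0.375000
u = exp(sigma*sqrt(dt)) = 1.391916; d = 1/u = 0.718434
p = (exp((r-q)*dt) - d) / (u - d) = 0.418075
Discount per step: exp(-r*dt) = 1.000000
Stock lattice S(k, i) with i counting down-moves:
  k=0: S(0,0) = 57.0700
  k=1: S(1,0) = 79.4366; S(1,1) = 41.0010
  k=2: S(2,0) = 110.5691; S(2,1) = 57.0700; S(2,2) = 29.4566
  k=3: S(3,0) = 153.9029; S(3,1) = 79.4366; S(3,2) = 41.0010; S(3,3) = 21.1626
  k=4: S(4,0) = 214.2199; S(4,1) = 110.5691; S(4,2) = 57.0700; S(4,3) = 29.4566; S(4,4) = 15.2039
Terminal payoffs V(N, i) = max(S_T - K, 0):
  V(4,0) = 160.219897; V(4,1) = 56.569117; V(4,2) = 3.070000; V(4,3) = 0.000000; V(4,4) = 0.000000
Backward induction: V(k, i) = exp(-r*dt) * [p * V(k+1, i) + (1-p) * V(k+1, i+1)].
  V(3,0) = exp(-r*dt) * [p*160.219897 + (1-p)*56.569117] = 99.902907
  V(3,1) = exp(-r*dt) * [p*56.569117 + (1-p)*3.070000] = 25.436638
  V(3,2) = exp(-r*dt) * [p*3.070000 + (1-p)*0.000000] = 1.283490
  V(3,3) = exp(-r*dt) * [p*0.000000 + (1-p)*0.000000] = 0.000000
  V(2,0) = exp(-r*dt) * [p*99.902907 + (1-p)*25.436638] = 56.569117
  V(2,1) = exp(-r*dt) * [p*25.436638 + (1-p)*1.283490] = 11.381315
  V(2,2) = exp(-r*dt) * [p*1.283490 + (1-p)*0.000000] = 0.536595
  V(1,0) = exp(-r*dt) * [p*56.569117 + (1-p)*11.381315] = 30.273201
  V(1,1) = exp(-r*dt) * [p*11.381315 + (1-p)*0.536595] = 5.070500
  V(0,0) = exp(-r*dt) * [p*30.273201 + (1-p)*5.070500] = 15.607117

Answer: Price = V(0,0) = 15.6071
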